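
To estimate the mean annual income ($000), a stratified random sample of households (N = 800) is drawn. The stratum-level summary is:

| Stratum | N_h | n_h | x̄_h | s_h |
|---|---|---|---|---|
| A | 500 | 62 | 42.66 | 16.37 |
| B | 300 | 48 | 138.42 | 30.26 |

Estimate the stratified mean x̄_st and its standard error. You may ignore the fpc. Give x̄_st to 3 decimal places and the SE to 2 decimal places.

x̄_st = Σ W_h x̄_h = (500·42.66 + 300·138.42)/800 = 78.57000
V̂(x̄_st) = Σ W_h² s_h²/n_h, with W_h = N_h/N and N = 800:
  stratum A: (500/800)²·16.37²/62 = 1.68836
  stratum B: (300/800)²·30.26²/48 = 2.68262
V̂(x̄_st) = 4.37098
SE(x̄_st) = √4.37098 = 2.09069

x̄_st ≈ 78.570, SE ≈ 2.09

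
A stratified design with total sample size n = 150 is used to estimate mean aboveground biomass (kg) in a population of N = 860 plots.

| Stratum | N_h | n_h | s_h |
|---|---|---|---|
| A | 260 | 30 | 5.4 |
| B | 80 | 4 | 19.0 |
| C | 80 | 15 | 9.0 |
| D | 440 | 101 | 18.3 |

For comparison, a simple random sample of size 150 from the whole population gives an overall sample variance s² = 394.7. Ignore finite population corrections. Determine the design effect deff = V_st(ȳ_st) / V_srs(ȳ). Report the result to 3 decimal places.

deff ≈ 0.678

V̂(ȳ_st) = Σ W_h² s_h²/n_h, with W_h = N_h/N and N = 860:
  stratum A: (260/860)²·5.4²/30 = 0.0888415
  stratum B: (80/860)²·19.0²/4 = 0.780963
  stratum C: (80/860)²·9.0²/15 = 0.046728
  stratum D: (440/860)²·18.3²/101 = 0.867939
V_st = 1.78447
V_srs = s²/n = 394.7/150 = 2.63133
deff = V_st / V_srs = 1.78447/2.63133 = 0.6782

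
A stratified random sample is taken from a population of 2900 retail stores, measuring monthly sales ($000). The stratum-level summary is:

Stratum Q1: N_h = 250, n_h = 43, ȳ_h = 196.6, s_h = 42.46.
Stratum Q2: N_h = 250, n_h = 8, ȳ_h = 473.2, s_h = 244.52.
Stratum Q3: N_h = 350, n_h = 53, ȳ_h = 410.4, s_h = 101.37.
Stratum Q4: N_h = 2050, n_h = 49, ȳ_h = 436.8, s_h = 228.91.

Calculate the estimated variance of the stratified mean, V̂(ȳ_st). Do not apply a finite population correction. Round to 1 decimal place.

V̂(ȳ_st) = Σ W_h² s_h²/n_h, with W_h = N_h/N and N = 2900:
  stratum Q1: (250/2900)²·42.46²/43 = 0.311584
  stratum Q2: (250/2900)²·244.52²/8 = 55.5422
  stratum Q3: (350/2900)²·101.37²/53 = 2.82412
  stratum Q4: (2050/2900)²·228.91²/49 = 534.374
V̂(ȳ_st) = 593.052

V̂(ȳ_st) ≈ 593.1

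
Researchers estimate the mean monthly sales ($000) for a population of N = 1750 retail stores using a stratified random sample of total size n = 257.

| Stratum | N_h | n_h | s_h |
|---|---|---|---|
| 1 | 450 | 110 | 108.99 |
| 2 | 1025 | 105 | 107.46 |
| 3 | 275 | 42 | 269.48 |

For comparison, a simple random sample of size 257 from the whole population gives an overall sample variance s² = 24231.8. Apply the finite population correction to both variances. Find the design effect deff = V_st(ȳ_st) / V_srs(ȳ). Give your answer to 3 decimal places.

deff ≈ 0.938

V̂(ȳ_st) = Σ W_h² (1 − n_h/N_h) s_h²/n_h, with W_h = N_h/N and N = 1750:
  stratum 1: (450/1750)²·(1 − 110/450)·108.99²/110 = 5.39506
  stratum 2: (1025/1750)²·(1 − 105/1025)·107.46²/105 = 33.8641
  stratum 3: (275/1750)²·(1 − 42/275)·269.48²/42 = 36.1756
V_st = 75.4348
V_srs = (1 − 257/1750)·24231.8/257 = 80.4404
deff = V_st / V_srs = 75.4348/80.4404 = 0.9378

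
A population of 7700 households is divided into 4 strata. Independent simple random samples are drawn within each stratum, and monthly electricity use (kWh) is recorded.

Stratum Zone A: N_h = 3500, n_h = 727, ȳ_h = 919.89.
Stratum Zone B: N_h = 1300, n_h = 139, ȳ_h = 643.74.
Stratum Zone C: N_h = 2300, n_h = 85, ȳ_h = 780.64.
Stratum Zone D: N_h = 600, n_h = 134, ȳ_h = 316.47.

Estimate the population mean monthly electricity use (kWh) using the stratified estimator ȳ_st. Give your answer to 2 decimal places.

N = Σ N_h = 7700. Stratum weights W_h = N_h/N.
ȳ_st = (3500·919.89 + 1300·643.74 + 2300·780.64 + 600·316.47) / 7700 = 784.6534

ȳ_st ≈ 784.65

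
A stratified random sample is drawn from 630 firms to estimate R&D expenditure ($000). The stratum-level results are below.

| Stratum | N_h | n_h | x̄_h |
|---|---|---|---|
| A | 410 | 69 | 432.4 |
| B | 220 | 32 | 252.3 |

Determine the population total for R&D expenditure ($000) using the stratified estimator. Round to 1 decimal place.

τ̂_st ≈ 232790.0

τ̂_st = Σ N_h x̄_h = 410·432.4 + 220·252.3 = 232790.0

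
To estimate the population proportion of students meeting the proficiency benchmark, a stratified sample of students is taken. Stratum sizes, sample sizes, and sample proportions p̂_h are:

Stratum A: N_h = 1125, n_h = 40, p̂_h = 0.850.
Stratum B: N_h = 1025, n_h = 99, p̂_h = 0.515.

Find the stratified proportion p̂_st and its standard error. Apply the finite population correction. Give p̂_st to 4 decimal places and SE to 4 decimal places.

p̂_st ≈ 0.6903, SE ≈ 0.0372

N = 2150; stratum weights W_h = N_h/N.
p̂_st = Σ W_h p̂_h = (1125·0.850 + 1025·0.515)/2150 = 0.69029
V̂(p̂_st) = Σ W_h² (1 − n_h/N_h) p̂_h(1−p̂_h)/(n_h−1):
  stratum A: (1125/2150)²·(1 − 40/1125)·0.850·0.150/39 = 0.000863278
  stratum B: (1025/2150)²·(1 − 99/1025)·0.515·0.485/98 = 0.000523336
V̂(p̂_st) = 0.00138661; SE = √V̂ = 0.0372373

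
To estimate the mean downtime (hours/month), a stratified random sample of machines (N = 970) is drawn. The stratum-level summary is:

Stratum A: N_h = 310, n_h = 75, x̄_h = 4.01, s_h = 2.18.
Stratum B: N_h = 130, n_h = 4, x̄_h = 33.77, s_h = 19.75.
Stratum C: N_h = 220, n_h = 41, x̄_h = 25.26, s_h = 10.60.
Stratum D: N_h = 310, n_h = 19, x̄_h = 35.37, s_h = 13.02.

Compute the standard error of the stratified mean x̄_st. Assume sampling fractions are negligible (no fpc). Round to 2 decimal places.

V̂(x̄_st) = Σ W_h² s_h²/n_h, with W_h = N_h/N and N = 970:
  stratum A: (310/970)²·2.18²/75 = 0.0064719
  stratum B: (130/970)²·19.75²/4 = 1.75153
  stratum C: (220/970)²·10.60²/41 = 0.140971
  stratum D: (310/970)²·13.02²/19 = 0.911273
V̂(x̄_st) = 2.81024
SE(x̄_st) = √2.81024 = 1.67638

SE(x̄_st) ≈ 1.68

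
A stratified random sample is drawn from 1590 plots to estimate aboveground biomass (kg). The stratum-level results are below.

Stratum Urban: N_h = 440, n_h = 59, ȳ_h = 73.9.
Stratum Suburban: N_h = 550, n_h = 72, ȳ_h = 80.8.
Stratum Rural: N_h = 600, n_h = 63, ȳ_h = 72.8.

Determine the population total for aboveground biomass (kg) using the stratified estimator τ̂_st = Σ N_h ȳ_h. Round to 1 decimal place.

τ̂_st = Σ N_h ȳ_h = 440·73.9 + 550·80.8 + 600·72.8 = 120636.0

τ̂_st ≈ 120636.0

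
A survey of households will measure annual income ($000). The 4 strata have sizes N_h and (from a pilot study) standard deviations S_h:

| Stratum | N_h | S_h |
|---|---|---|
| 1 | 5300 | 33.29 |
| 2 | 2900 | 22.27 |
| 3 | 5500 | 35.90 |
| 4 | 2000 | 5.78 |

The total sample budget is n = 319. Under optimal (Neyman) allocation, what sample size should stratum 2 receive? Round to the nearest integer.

46

Neyman allocation: n_h = n · N_h S_h / Σ N_i S_i, with n = 319.
  stratum 1: N_h·S_h = 5300·33.29 = 176437.00
  stratum 2: N_h·S_h = 2900·22.27 = 64583.00
  stratum 3: N_h·S_h = 5500·35.90 = 197450.00
  stratum 4: N_h·S_h = 2000·5.78 = 11560.00
Σ N_h S_h = 450030.00
n for stratum 2 = 319·64583.00/450030.00 = 45.779 → 46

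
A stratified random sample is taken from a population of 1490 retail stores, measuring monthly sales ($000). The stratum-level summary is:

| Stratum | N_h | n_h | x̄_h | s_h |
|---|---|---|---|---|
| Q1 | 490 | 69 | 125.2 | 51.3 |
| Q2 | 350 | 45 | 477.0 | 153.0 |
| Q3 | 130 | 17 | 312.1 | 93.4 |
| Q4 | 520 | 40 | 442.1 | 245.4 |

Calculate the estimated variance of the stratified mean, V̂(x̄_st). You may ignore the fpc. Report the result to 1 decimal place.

V̂(x̄_st) ≈ 220.1

V̂(x̄_st) = Σ W_h² s_h²/n_h, with W_h = N_h/N and N = 1490:
  stratum Q1: (490/1490)²·51.3²/69 = 4.12482
  stratum Q2: (350/1490)²·153.0²/45 = 28.7034
  stratum Q3: (130/1490)²·93.4²/17 = 3.90624
  stratum Q4: (520/1490)²·245.4²/40 = 183.368
V̂(x̄_st) = 220.102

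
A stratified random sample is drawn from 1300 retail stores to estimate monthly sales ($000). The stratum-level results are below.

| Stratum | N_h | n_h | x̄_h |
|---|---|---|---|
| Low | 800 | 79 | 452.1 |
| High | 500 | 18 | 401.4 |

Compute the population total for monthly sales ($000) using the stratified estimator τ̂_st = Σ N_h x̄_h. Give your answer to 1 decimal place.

τ̂_st = Σ N_h x̄_h = 800·452.1 + 500·401.4 = 562380.0

τ̂_st ≈ 562380.0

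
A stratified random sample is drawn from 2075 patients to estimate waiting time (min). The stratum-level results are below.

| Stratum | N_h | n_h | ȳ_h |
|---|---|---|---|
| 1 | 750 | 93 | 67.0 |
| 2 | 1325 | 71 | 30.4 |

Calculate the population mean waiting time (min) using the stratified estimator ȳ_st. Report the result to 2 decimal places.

N = Σ N_h = 2075. Stratum weights W_h = N_h/N.
ȳ_st = (750·67.0 + 1325·30.4) / 2075 = 43.6289

ȳ_st ≈ 43.63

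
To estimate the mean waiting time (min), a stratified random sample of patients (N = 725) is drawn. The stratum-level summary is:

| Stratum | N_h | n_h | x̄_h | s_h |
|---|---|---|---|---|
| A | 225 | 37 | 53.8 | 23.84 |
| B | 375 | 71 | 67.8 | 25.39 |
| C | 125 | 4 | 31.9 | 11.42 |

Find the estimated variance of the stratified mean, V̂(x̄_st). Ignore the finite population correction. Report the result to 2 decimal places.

V̂(x̄_st) = Σ W_h² s_h²/n_h, with W_h = N_h/N and N = 725:
  stratum A: (225/725)²·23.84²/37 = 1.47945
  stratum B: (375/725)²·25.39²/71 = 2.42915
  stratum C: (125/725)²·11.42²/4 = 0.969206
V̂(x̄_st) = 4.8778

V̂(x̄_st) ≈ 4.88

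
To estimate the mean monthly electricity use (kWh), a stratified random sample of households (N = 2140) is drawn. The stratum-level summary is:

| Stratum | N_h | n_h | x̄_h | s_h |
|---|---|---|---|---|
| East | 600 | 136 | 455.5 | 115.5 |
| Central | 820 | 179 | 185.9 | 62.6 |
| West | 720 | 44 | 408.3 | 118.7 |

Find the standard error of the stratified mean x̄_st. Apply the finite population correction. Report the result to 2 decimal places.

SE(x̄_st) ≈ 6.52

V̂(x̄_st) = Σ W_h² (1 − n_h/N_h) s_h²/n_h, with W_h = N_h/N and N = 2140:
  stratum East: (600/2140)²·(1 − 136/600)·115.5²/136 = 5.96303
  stratum Central: (820/2140)²·(1 − 179/820)·62.6²/179 = 2.5127
  stratum West: (720/2140)²·(1 − 44/720)·118.7²/44 = 34.033
V̂(x̄_st) = 42.5087
SE(x̄_st) = √42.5087 = 6.51987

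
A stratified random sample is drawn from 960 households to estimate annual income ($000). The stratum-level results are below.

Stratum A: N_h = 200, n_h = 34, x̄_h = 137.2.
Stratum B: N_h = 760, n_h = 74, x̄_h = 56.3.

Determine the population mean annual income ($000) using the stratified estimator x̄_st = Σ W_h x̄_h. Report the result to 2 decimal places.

N = Σ N_h = 960. Stratum weights W_h = N_h/N.
x̄_st = (200·137.2 + 760·56.3) / 960 = 73.1542

x̄_st ≈ 73.15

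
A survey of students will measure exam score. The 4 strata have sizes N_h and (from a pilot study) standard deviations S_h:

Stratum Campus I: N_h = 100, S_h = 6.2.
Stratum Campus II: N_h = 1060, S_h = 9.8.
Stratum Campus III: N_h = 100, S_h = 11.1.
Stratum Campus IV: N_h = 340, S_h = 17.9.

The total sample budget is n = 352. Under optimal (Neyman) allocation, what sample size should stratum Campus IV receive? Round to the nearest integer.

118

Neyman allocation: n_h = n · N_h S_h / Σ N_i S_i, with n = 352.
  stratum Campus I: N_h·S_h = 100·6.2 = 620.00
  stratum Campus II: N_h·S_h = 1060·9.8 = 10388.00
  stratum Campus III: N_h·S_h = 100·11.1 = 1110.00
  stratum Campus IV: N_h·S_h = 340·17.9 = 6086.00
Σ N_h S_h = 18204.00
n for stratum Campus IV = 352·6086.00/18204.00 = 117.681 → 118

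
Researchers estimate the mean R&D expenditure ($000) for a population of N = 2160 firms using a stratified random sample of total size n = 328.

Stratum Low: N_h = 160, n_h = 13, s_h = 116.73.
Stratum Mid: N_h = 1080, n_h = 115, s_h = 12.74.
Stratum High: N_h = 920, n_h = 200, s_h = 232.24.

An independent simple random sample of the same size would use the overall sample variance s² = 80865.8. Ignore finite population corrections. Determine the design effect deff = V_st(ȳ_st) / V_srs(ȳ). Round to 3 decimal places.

deff ≈ 0.223

V̂(ȳ_st) = Σ W_h² s_h²/n_h, with W_h = N_h/N and N = 2160:
  stratum Low: (160/2160)²·116.73²/13 = 5.75114
  stratum Mid: (1080/2160)²·12.74²/115 = 0.352843
  stratum High: (920/2160)²·232.24²/200 = 48.9229
V_st = 55.0269
V_srs = s²/n = 80865.8/328 = 246.542
deff = V_st / V_srs = 55.0269/246.542 = 0.2232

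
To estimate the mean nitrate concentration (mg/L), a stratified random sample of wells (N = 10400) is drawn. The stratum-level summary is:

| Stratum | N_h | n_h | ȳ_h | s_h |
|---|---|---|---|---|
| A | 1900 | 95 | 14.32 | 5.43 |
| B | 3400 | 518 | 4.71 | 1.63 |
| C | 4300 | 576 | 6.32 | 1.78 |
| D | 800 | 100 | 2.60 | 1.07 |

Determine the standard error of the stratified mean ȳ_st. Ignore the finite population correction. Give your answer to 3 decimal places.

V̂(ȳ_st) = Σ W_h² s_h²/n_h, with W_h = N_h/N and N = 10400:
  stratum A: (1900/10400)²·5.43²/95 = 0.010359
  stratum B: (3400/10400)²·1.63²/518 = 0.000548197
  stratum C: (4300/10400)²·1.78²/576 = 0.000940346
  stratum D: (800/10400)²·1.07²/100 = 6.77456e-05
V̂(ȳ_st) = 0.0119153
SE(ȳ_st) = √0.0119153 = 0.109157

SE(ȳ_st) ≈ 0.109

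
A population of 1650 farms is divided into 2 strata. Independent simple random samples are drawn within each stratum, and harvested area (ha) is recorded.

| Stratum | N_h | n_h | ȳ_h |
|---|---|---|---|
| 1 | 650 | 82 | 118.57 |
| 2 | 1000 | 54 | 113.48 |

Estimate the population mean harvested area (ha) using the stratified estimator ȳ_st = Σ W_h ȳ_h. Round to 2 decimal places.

ȳ_st ≈ 115.49

N = Σ N_h = 1650. Stratum weights W_h = N_h/N.
ȳ_st = (650·118.57 + 1000·113.48) / 1650 = 115.4852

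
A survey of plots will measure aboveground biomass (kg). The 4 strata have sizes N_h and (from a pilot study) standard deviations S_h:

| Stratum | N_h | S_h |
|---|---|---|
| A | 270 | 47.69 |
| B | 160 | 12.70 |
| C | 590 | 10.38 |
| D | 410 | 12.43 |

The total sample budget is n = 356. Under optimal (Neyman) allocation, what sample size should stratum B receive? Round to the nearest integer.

28

Neyman allocation: n_h = n · N_h S_h / Σ N_i S_i, with n = 356.
  stratum A: N_h·S_h = 270·47.69 = 12876.30
  stratum B: N_h·S_h = 160·12.70 = 2032.00
  stratum C: N_h·S_h = 590·10.38 = 6124.20
  stratum D: N_h·S_h = 410·12.43 = 5096.30
Σ N_h S_h = 26128.80
n for stratum B = 356·2032.00/26128.80 = 27.686 → 28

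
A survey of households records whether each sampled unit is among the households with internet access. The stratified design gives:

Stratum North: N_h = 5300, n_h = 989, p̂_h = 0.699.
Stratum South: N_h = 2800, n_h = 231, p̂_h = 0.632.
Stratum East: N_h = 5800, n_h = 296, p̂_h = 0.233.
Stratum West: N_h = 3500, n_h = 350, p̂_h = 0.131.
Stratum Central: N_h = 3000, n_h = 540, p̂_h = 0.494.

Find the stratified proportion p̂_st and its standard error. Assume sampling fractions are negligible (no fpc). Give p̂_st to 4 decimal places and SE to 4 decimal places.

p̂_st ≈ 0.4297, SE ≈ 0.0101

N = 20400; stratum weights W_h = N_h/N.
p̂_st = Σ W_h p̂_h = (5300·0.699 + 2800·0.632 + 5800·0.233 + 3500·0.131 + 3000·0.494)/20400 = 0.42972
V̂(p̂_st) = Σ W_h² p̂_h(1−p̂_h)/(n_h−1):
  stratum North: (5300/20400)²·0.699·0.301/988 = 1.4374e-05
  stratum South: (2800/20400)²·0.632·0.368/230 = 1.90499e-05
  stratum East: (5800/20400)²·0.233·0.767/295 = 4.89694e-05
  stratum West: (3500/20400)²·0.131·0.869/349 = 9.60155e-06
  stratum Central: (3000/20400)²·0.494·0.506/539 = 1.00293e-05
V̂(p̂_st) = 0.000102024; SE = √V̂ = 0.0101007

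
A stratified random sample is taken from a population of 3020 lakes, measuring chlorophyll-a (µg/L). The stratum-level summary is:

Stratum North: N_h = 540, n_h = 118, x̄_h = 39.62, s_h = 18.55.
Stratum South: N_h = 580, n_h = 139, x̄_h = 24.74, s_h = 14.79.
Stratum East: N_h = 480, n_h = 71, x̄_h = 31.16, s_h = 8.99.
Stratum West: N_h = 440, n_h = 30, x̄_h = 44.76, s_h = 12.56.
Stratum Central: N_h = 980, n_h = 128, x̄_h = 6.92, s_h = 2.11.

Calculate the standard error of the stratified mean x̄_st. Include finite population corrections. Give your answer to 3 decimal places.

SE(x̄_st) ≈ 0.499

V̂(x̄_st) = Σ W_h² (1 − n_h/N_h) s_h²/n_h, with W_h = N_h/N and N = 3020:
  stratum North: (540/3020)²·(1 − 118/540)·18.55²/118 = 0.0728615
  stratum South: (580/3020)²·(1 − 139/580)·14.79²/139 = 0.0441341
  stratum East: (480/3020)²·(1 − 71/480)·8.99²/71 = 0.0245026
  stratum West: (440/3020)²·(1 − 30/440)·12.56²/30 = 0.104011
  stratum Central: (980/3020)²·(1 − 128/980)·2.11²/128 = 0.00318425
V̂(x̄_st) = 0.248694
SE(x̄_st) = √0.248694 = 0.498692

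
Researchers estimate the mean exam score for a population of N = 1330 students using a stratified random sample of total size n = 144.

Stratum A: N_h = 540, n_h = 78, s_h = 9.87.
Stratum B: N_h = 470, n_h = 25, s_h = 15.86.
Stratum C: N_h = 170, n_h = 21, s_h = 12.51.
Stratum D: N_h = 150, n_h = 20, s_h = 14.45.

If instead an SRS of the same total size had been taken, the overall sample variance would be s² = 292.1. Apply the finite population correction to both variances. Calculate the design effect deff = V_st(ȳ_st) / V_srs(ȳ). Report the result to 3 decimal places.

V̂(ȳ_st) = Σ W_h² (1 − n_h/N_h) s_h²/n_h, with W_h = N_h/N and N = 1330:
  stratum A: (540/1330)²·(1 − 78/540)·9.87²/78 = 0.176146
  stratum B: (470/1330)²·(1 − 25/470)·15.86²/25 = 1.18965
  stratum C: (170/1330)²·(1 − 21/170)·12.51²/21 = 0.106715
  stratum D: (150/1330)²·(1 − 20/150)·14.45²/20 = 0.11509
V_st = 1.58761
V_srs = (1 − 144/1330)·292.1/144 = 1.80885
deff = V_st / V_srs = 1.58761/1.80885 = 0.8777

deff ≈ 0.878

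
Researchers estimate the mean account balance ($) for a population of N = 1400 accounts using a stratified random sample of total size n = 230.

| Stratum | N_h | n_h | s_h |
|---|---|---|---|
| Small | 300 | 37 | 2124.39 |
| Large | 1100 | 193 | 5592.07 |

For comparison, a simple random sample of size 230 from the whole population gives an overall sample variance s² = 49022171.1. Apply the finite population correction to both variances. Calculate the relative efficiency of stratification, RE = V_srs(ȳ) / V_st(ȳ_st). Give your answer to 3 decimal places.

V̂(ȳ_st) = Σ W_h² (1 − n_h/N_h) s_h²/n_h, with W_h = N_h/N and N = 1400:
  stratum Small: (300/1400)²·(1 − 37/300)·2124.39²/37 = 4910.07
  stratum Large: (1100/1400)²·(1 − 193/1100)·5592.07²/193 = 82476.8
V_st = 87386.9
V_srs = (1 − 230/1400)·49022171.1/230 = 178124
Relative efficiency = V_srs / V_st = 178124/87386.9 = 2.0383

RE ≈ 2.038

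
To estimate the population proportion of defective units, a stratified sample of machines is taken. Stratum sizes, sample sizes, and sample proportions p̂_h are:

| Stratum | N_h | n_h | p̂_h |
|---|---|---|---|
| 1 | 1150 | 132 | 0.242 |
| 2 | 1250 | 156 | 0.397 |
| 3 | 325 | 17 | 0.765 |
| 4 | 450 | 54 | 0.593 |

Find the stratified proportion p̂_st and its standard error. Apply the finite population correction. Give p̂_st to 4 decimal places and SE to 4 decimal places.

N = 3175; stratum weights W_h = N_h/N.
p̂_st = Σ W_h p̂_h = (1150·0.242 + 1250·0.397 + 325·0.765 + 450·0.593)/3175 = 0.40631
V̂(p̂_st) = Σ W_h² (1 − n_h/N_h) p̂_h(1−p̂_h)/(n_h−1):
  stratum 1: (1150/3175)²·(1 − 132/1150)·0.242·0.758/131 = 0.000162619
  stratum 2: (1250/3175)²·(1 − 156/1250)·0.397·0.603/155 = 0.000209515
  stratum 3: (325/3175)²·(1 − 17/325)·0.765·0.235/16 = 0.000111572
  stratum 4: (450/3175)²·(1 − 54/450)·0.593·0.407/53 = 8.04996e-05
V̂(p̂_st) = 0.000564206; SE = √V̂ = 0.023753

p̂_st ≈ 0.4063, SE ≈ 0.0238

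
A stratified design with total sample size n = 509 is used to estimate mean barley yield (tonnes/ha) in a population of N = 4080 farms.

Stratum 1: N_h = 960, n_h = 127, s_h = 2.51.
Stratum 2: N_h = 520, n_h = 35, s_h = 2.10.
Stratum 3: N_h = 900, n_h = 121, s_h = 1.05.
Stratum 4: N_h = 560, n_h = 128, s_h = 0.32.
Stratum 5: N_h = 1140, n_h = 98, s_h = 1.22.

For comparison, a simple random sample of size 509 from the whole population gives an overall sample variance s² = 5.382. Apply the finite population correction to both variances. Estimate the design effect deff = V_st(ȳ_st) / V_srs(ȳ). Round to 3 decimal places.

deff ≈ 0.624

V̂(ȳ_st) = Σ W_h² (1 − n_h/N_h) s_h²/n_h, with W_h = N_h/N and N = 4080:
  stratum 1: (960/4080)²·(1 − 127/960)·2.51²/127 = 0.00238309
  stratum 2: (520/4080)²·(1 − 35/520)·2.10²/35 = 0.00190895
  stratum 3: (900/4080)²·(1 − 121/900)·1.05²/121 = 0.000383754
  stratum 4: (560/4080)²·(1 − 128/560)·0.32²/128 = 1.16263e-05
  stratum 5: (1140/4080)²·(1 − 98/1140)·1.22²/98 = 0.00108379
V_st = 0.00577121
V_srs = (1 − 509/4080)·5.382/509 = 0.00925456
deff = V_st / V_srs = 0.00577121/0.00925456 = 0.6236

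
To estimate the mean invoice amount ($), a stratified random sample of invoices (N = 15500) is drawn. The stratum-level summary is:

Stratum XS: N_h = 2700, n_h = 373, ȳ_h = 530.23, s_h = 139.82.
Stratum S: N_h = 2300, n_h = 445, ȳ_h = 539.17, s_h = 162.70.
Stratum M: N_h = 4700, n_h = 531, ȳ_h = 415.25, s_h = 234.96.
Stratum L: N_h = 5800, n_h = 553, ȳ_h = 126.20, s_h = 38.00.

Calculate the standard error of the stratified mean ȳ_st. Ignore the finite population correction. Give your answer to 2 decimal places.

SE(ȳ_st) ≈ 3.58

V̂(ȳ_st) = Σ W_h² s_h²/n_h, with W_h = N_h/N and N = 15500:
  stratum XS: (2700/15500)²·139.82²/373 = 1.59035
  stratum S: (2300/15500)²·162.70²/445 = 1.30981
  stratum M: (4700/15500)²·234.96²/531 = 9.55929
  stratum L: (5800/15500)²·38.00²/553 = 0.365624
V̂(ȳ_st) = 12.8251
SE(ȳ_st) = √12.8251 = 3.58121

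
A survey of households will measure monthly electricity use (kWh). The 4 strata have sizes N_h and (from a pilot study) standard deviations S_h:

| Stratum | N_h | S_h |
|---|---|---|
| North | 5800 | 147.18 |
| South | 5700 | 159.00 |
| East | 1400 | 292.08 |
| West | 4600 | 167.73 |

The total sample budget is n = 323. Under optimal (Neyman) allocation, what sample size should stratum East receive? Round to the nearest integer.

Neyman allocation: n_h = n · N_h S_h / Σ N_i S_i, with n = 323.
  stratum North: N_h·S_h = 5800·147.18 = 853644.00
  stratum South: N_h·S_h = 5700·159.00 = 906300.00
  stratum East: N_h·S_h = 1400·292.08 = 408912.00
  stratum West: N_h·S_h = 4600·167.73 = 771558.00
Σ N_h S_h = 2940414.00
n for stratum East = 323·408912.00/2940414.00 = 44.918 → 45

45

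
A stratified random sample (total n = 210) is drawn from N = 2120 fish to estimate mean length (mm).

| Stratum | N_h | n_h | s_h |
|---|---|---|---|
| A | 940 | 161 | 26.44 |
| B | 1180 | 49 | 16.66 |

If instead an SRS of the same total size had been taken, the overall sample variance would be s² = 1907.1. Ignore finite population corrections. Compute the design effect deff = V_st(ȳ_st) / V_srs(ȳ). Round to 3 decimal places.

deff ≈ 0.287

V̂(ȳ_st) = Σ W_h² s_h²/n_h, with W_h = N_h/N and N = 2120:
  stratum A: (940/2120)²·26.44²/161 = 0.853652
  stratum B: (1180/2120)²·16.66²/49 = 1.75488
V_st = 2.60853
V_srs = s²/n = 1907.1/210 = 9.08143
deff = V_st / V_srs = 2.60853/9.08143 = 0.2872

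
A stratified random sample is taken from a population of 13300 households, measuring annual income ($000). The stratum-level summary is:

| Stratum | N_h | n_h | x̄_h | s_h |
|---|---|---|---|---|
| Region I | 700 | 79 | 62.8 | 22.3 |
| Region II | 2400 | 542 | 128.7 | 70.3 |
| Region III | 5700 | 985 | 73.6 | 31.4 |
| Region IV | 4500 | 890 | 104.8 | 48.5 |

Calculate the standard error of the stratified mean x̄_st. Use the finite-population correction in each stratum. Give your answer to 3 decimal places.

V̂(x̄_st) = Σ W_h² (1 − n_h/N_h) s_h²/n_h, with W_h = N_h/N and N = 13300:
  stratum Region I: (700/13300)²·(1 − 79/700)·22.3²/79 = 0.0154692
  stratum Region II: (2400/13300)²·(1 − 542/2400)·70.3²/542 = 0.229861
  stratum Region III: (5700/13300)²·(1 − 985/5700)·31.4²/985 = 0.152081
  stratum Region IV: (4500/13300)²·(1 − 890/4500)·48.5²/890 = 0.242722
V̂(x̄_st) = 0.640134
SE(x̄_st) = √0.640134 = 0.800084

SE(x̄_st) ≈ 0.800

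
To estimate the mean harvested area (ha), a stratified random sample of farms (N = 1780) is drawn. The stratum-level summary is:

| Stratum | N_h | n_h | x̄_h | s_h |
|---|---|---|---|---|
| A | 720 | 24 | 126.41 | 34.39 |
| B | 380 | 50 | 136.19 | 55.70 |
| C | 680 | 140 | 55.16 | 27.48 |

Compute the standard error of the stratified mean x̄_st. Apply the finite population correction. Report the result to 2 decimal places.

V̂(x̄_st) = Σ W_h² (1 − n_h/N_h) s_h²/n_h, with W_h = N_h/N and N = 1780:
  stratum A: (720/1780)²·(1 − 24/720)·34.39²/24 = 7.7939
  stratum B: (380/1780)²·(1 − 50/380)·55.70²/50 = 2.45583
  stratum C: (680/1780)²·(1 − 140/680)·27.48²/140 = 0.625127
V̂(x̄_st) = 10.8749
SE(x̄_st) = √10.8749 = 3.2977

SE(x̄_st) ≈ 3.30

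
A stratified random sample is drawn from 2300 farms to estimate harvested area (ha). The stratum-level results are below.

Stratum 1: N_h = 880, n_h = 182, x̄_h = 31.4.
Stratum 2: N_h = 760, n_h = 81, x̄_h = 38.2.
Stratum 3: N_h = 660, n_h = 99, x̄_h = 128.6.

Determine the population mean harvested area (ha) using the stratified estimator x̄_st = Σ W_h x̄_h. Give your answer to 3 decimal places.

N = Σ N_h = 2300. Stratum weights W_h = N_h/N.
x̄_st = (880·31.4 + 760·38.2 + 660·128.6) / 2300 = 61.53913

x̄_st ≈ 61.539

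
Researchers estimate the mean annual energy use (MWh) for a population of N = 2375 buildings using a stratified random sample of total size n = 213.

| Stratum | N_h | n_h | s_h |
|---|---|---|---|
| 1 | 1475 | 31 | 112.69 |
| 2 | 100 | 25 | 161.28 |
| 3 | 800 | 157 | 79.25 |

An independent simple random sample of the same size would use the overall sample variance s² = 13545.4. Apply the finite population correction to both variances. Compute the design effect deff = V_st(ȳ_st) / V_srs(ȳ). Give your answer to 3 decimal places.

deff ≈ 2.759

V̂(ȳ_st) = Σ W_h² (1 − n_h/N_h) s_h²/n_h, with W_h = N_h/N and N = 2375:
  stratum 1: (1475/2375)²·(1 − 31/1475)·112.69²/31 = 154.682
  stratum 2: (100/2375)²·(1 − 25/100)·161.28²/25 = 1.38342
  stratum 3: (800/2375)²·(1 − 157/800)·79.25²/157 = 3.64815
V_st = 159.714
V_srs = (1 − 213/2375)·13545.4/213 = 57.8901
deff = V_st / V_srs = 159.714/57.8901 = 2.7589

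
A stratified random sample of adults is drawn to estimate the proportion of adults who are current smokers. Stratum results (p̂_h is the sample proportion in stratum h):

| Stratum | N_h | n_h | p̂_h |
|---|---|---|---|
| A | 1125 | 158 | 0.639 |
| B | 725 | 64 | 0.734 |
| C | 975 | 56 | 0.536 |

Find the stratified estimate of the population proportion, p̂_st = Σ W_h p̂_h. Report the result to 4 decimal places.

p̂_st ≈ 0.6278

N = 2825; stratum weights W_h = N_h/N.
p̂_st = Σ W_h p̂_h = (1125·0.639 + 725·0.734 + 975·0.536)/2825 = 0.62783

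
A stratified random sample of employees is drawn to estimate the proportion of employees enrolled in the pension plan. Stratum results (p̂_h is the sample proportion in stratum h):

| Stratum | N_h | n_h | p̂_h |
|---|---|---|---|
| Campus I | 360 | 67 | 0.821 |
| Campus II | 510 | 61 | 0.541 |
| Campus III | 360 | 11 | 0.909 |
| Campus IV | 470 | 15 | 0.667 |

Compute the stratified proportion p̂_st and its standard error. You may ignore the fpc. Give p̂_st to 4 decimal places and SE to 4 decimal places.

N = 1700; stratum weights W_h = N_h/N.
p̂_st = Σ W_h p̂_h = (360·0.821 + 510·0.541 + 360·0.909 + 470·0.667)/1700 = 0.71306
V̂(p̂_st) = Σ W_h² p̂_h(1−p̂_h)/(n_h−1):
  stratum Campus I: (360/1700)²·0.821·0.179/66 = 9.98526e-05
  stratum Campus II: (510/1700)²·0.541·0.459/60 = 0.000372478
  stratum Campus III: (360/1700)²·0.909·0.091/10 = 0.000370947
  stratum Campus IV: (470/1700)²·0.667·0.333/14 = 0.00121266
V̂(p̂_st) = 0.00205594; SE = √V̂ = 0.0453425

p̂_st ≈ 0.7131, SE ≈ 0.0453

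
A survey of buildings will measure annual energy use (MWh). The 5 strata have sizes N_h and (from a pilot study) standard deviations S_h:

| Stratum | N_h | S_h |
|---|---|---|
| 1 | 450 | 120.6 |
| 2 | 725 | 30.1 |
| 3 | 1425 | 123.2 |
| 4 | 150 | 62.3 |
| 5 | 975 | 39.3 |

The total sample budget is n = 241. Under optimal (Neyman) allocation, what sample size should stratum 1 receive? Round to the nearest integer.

Neyman allocation: n_h = n · N_h S_h / Σ N_i S_i, with n = 241.
  stratum 1: N_h·S_h = 450·120.6 = 54270.00
  stratum 2: N_h·S_h = 725·30.1 = 21822.50
  stratum 3: N_h·S_h = 1425·123.2 = 175560.00
  stratum 4: N_h·S_h = 150·62.3 = 9345.00
  stratum 5: N_h·S_h = 975·39.3 = 38317.50
Σ N_h S_h = 299315.00
n for stratum 1 = 241·54270.00/299315.00 = 43.697 → 44

44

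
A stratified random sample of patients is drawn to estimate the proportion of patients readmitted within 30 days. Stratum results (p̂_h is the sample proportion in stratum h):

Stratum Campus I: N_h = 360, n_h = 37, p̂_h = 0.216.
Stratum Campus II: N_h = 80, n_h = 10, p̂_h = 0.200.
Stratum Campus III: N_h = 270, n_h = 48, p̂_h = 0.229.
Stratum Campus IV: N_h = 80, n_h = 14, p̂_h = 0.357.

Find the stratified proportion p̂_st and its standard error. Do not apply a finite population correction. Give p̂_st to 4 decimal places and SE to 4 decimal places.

p̂_st ≈ 0.2331, SE ≈ 0.0422

N = 790; stratum weights W_h = N_h/N.
p̂_st = Σ W_h p̂_h = (360·0.216 + 80·0.200 + 270·0.229 + 80·0.357)/790 = 0.23310
V̂(p̂_st) = Σ W_h² p̂_h(1−p̂_h)/(n_h−1):
  stratum Campus I: (360/790)²·0.216·0.784/36 = 0.000976828
  stratum Campus II: (80/790)²·0.200·0.800/9 = 0.000182307
  stratum Campus III: (270/790)²·0.229·0.771/47 = 0.000438799
  stratum Campus IV: (80/790)²·0.357·0.643/13 = 0.000181076
V̂(p̂_st) = 0.00177901; SE = √V̂ = 0.0421783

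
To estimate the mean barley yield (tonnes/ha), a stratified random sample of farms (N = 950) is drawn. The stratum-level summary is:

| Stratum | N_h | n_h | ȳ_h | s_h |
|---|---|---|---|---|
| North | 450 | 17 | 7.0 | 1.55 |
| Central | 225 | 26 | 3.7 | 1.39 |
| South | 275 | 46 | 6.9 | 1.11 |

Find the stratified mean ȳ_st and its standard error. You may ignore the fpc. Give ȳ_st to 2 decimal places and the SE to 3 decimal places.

ȳ_st ≈ 6.19, SE ≈ 0.195

ȳ_st = Σ W_h ȳ_h = (450·7.0 + 225·3.7 + 275·6.9)/950 = 6.18947
V̂(ȳ_st) = Σ W_h² s_h²/n_h, with W_h = N_h/N and N = 950:
  stratum North: (450/950)²·1.55²/17 = 0.0317097
  stratum Central: (225/950)²·1.39²/26 = 0.00416845
  stratum South: (275/950)²·1.11²/46 = 0.00224443
V̂(ȳ_st) = 0.0381226
SE(ȳ_st) = √0.0381226 = 0.19525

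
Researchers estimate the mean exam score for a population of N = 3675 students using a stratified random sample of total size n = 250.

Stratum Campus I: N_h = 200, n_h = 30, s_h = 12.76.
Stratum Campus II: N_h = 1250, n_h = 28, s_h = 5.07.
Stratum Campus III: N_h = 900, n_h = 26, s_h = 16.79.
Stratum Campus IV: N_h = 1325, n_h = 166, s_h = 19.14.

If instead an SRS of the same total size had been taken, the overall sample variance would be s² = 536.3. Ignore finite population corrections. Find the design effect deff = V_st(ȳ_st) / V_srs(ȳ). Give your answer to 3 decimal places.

deff ≈ 0.494

V̂(ȳ_st) = Σ W_h² s_h²/n_h, with W_h = N_h/N and N = 3675:
  stratum Campus I: (200/3675)²·12.76²/30 = 0.0160741
  stratum Campus II: (1250/3675)²·5.07²/28 = 0.106209
  stratum Campus III: (900/3675)²·16.79²/26 = 0.650277
  stratum Campus IV: (1325/3675)²·19.14²/166 = 0.286875
V_st = 1.05944
V_srs = s²/n = 536.3/250 = 2.1452
deff = V_st / V_srs = 1.05944/2.1452 = 0.4939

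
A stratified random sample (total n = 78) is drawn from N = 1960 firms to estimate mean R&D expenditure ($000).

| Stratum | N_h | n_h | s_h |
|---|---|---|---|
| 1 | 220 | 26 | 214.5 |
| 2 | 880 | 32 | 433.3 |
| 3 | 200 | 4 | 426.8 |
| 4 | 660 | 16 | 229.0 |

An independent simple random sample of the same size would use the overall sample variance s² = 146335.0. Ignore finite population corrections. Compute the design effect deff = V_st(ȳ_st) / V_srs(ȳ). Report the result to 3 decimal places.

V̂(ȳ_st) = Σ W_h² s_h²/n_h, with W_h = N_h/N and N = 1960:
  stratum 1: (220/1960)²·214.5²/26 = 22.2954
  stratum 2: (880/1960)²·433.3²/32 = 1182.72
  stratum 3: (200/1960)²·426.8²/4 = 474.173
  stratum 4: (660/1960)²·229.0²/16 = 371.644
V_st = 2050.83
V_srs = s²/n = 146335.0/78 = 1876.09
deff = V_st / V_srs = 2050.83/1876.09 = 1.0931

deff ≈ 1.093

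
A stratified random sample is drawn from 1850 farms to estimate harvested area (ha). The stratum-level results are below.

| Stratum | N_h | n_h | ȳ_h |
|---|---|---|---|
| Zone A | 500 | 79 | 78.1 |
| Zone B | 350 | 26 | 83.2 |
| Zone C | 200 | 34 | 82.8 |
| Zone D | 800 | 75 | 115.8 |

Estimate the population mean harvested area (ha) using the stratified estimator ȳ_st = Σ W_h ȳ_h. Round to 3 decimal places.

N = Σ N_h = 1850. Stratum weights W_h = N_h/N.
ȳ_st = (500·78.1 + 350·83.2 + 200·82.8 + 800·115.8) / 1850 = 95.87568

ȳ_st ≈ 95.876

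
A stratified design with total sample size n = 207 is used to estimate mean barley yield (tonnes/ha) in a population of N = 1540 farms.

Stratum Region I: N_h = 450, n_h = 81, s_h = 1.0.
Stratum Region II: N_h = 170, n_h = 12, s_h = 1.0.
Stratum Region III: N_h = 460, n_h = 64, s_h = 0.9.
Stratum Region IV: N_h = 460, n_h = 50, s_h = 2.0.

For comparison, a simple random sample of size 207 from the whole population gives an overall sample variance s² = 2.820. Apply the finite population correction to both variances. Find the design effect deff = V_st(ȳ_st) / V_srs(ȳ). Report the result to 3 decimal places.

V̂(ȳ_st) = Σ W_h² (1 − n_h/N_h) s_h²/n_h, with W_h = N_h/N and N = 1540:
  stratum Region I: (450/1540)²·(1 − 81/450)·1.0²/81 = 0.000864395
  stratum Region II: (170/1540)²·(1 − 12/170)·1.0²/12 = 0.000943807
  stratum Region III: (460/1540)²·(1 − 64/460)·0.9²/64 = 0.000972113
  stratum Region IV: (460/1540)²·(1 − 50/460)·2.0²/50 = 0.00636195
V_st = 0.00914227
V_srs = (1 − 207/1540)·2.820/207 = 0.011792
deff = V_st / V_srs = 0.00914227/0.011792 = 0.7753

deff ≈ 0.775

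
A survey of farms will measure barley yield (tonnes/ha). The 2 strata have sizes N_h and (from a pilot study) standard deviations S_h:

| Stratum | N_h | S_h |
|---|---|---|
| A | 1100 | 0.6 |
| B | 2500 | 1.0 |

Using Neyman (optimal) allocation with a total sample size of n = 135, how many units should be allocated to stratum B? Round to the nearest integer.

Neyman allocation: n_h = n · N_h S_h / Σ N_i S_i, with n = 135.
  stratum A: N_h·S_h = 1100·0.6 = 660.00
  stratum B: N_h·S_h = 2500·1.0 = 2500.00
Σ N_h S_h = 3160.00
n for stratum B = 135·2500.00/3160.00 = 106.804 → 107

107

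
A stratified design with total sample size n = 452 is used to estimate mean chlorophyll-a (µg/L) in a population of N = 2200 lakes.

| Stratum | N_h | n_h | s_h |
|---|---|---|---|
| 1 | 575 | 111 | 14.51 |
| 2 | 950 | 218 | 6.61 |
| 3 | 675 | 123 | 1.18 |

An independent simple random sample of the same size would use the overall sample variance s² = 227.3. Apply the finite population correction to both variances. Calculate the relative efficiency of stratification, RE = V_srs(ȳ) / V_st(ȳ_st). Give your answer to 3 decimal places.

RE ≈ 2.977

V̂(ȳ_st) = Σ W_h² (1 − n_h/N_h) s_h²/n_h, with W_h = N_h/N and N = 2200:
  stratum 1: (575/2200)²·(1 − 111/575)·14.51²/111 = 0.104557
  stratum 2: (950/2200)²·(1 − 218/950)·6.61²/218 = 0.0287962
  stratum 3: (675/2200)²·(1 − 123/675)·1.18²/123 = 0.000871478
V_st = 0.134225
V_srs = (1 − 452/2200)·227.3/452 = 0.399558
Relative efficiency = V_srs / V_st = 0.399558/0.134225 = 2.9768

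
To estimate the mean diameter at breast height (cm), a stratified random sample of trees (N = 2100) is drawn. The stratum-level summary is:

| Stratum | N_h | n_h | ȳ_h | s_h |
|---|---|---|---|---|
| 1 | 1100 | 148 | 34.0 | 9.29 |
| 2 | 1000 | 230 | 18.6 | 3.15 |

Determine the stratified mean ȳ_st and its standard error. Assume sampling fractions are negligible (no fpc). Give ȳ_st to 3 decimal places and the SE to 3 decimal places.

ȳ_st ≈ 26.667, SE ≈ 0.412

ȳ_st = Σ W_h ȳ_h = (1100·34.0 + 1000·18.6)/2100 = 26.66667
V̂(ȳ_st) = Σ W_h² s_h²/n_h, with W_h = N_h/N and N = 2100:
  stratum 1: (1100/2100)²·9.29²/148 = 0.159999
  stratum 2: (1000/2100)²·3.15²/230 = 0.00978261
V̂(ȳ_st) = 0.169781
SE(ȳ_st) = √0.169781 = 0.412045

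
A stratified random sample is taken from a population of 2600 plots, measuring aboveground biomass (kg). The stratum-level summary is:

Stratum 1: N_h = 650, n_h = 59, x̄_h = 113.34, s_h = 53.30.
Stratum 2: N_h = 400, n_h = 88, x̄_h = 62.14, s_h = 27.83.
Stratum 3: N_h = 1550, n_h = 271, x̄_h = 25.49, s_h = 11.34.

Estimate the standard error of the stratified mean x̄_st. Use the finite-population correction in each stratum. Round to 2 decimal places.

SE(x̄_st) ≈ 1.74

V̂(x̄_st) = Σ W_h² (1 − n_h/N_h) s_h²/n_h, with W_h = N_h/N and N = 2600:
  stratum 1: (650/2600)²·(1 − 59/650)·53.30²/59 = 2.73625
  stratum 2: (400/2600)²·(1 − 88/400)·27.83²/88 = 0.162484
  stratum 3: (1550/2600)²·(1 − 271/1550)·11.34²/271 = 0.139159
V̂(x̄_st) = 3.0379
SE(x̄_st) = √3.0379 = 1.74296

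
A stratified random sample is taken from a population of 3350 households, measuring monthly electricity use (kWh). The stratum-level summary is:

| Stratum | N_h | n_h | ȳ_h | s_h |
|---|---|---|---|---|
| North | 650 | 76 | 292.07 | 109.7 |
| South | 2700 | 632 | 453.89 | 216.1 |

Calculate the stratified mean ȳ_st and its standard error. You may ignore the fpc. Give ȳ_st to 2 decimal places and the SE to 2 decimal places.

ȳ_st ≈ 422.49, SE ≈ 7.35

ȳ_st = Σ W_h ȳ_h = (650·292.07 + 2700·453.89)/3350 = 422.49209
V̂(ȳ_st) = Σ W_h² s_h²/n_h, with W_h = N_h/N and N = 3350:
  stratum North: (650/3350)²·109.7²/76 = 5.96124
  stratum South: (2700/3350)²·216.1²/632 = 47.9988
V̂(ȳ_st) = 53.96
SE(ȳ_st) = √53.96 = 7.34575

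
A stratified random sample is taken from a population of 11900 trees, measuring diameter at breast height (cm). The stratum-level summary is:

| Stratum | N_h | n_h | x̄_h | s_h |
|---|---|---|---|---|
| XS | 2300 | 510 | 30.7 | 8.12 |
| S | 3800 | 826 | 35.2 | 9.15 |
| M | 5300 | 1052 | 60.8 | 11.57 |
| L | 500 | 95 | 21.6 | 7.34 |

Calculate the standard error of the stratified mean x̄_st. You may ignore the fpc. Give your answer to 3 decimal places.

SE(x̄_st) ≈ 0.203

V̂(x̄_st) = Σ W_h² s_h²/n_h, with W_h = N_h/N and N = 11900:
  stratum XS: (2300/11900)²·8.12²/510 = 0.00482952
  stratum S: (3800/11900)²·9.15²/826 = 0.0103356
  stratum M: (5300/11900)²·11.57²/1052 = 0.0252411
  stratum L: (500/11900)²·7.34²/95 = 0.00100119
V̂(x̄_st) = 0.0414074
SE(x̄_st) = √0.0414074 = 0.203488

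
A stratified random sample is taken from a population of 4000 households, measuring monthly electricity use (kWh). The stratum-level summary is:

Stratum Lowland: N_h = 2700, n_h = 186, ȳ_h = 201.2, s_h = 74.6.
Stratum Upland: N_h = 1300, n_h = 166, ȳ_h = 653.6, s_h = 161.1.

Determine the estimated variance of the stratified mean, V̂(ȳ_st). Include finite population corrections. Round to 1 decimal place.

V̂(ȳ_st) = Σ W_h² (1 − n_h/N_h) s_h²/n_h, with W_h = N_h/N and N = 4000:
  stratum Lowland: (2700/4000)²·(1 − 186/2700)·74.6²/186 = 12.6933
  stratum Upland: (1300/4000)²·(1 − 166/1300)·161.1²/166 = 14.4052
V̂(ȳ_st) = 27.0985

V̂(ȳ_st) ≈ 27.1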